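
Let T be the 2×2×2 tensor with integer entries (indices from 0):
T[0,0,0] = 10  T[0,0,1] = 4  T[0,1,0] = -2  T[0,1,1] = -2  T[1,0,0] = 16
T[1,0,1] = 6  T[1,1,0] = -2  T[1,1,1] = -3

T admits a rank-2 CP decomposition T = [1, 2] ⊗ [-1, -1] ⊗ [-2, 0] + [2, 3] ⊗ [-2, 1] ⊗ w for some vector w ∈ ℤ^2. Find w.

w = [-2, -1]

Subtract the known terms from T to get the rank-1 residual R = [2, 3] ⊗ [-2, 1] ⊗ w, so R[i,j,k] = a[i]·b[j]·w[k]. Pick indices with nonzero a[0]·b[0] = (2)·(-2) = -4. Only the fibre through (0,0,·) is needed: R[0,0,:] = T[0,0,:] − Σₗ aₗ[0]bₗ[0]cₗ = [10, 4] − (1)·(-1)·[-2, 0] = [8, 4]. Then w[k] = R[0,0,k] / -4 for each k, giving w = [8, 4] / -4 = [-2, -1].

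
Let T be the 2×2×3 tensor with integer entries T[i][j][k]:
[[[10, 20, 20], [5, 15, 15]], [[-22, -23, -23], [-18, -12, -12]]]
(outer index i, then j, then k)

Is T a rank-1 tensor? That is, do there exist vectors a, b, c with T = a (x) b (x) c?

No

The mode-1 unfolding of T (rows indexed by i, columns by (j,k) = (0,0), (0,1), (0,2), (1,0), (1,1), (1,2)) is [[10, 20, 20, 5, 15, 15], [-22, -23, -23, -18, -12, -12]].
There the 2×2 minor on rows i ∈ {0, 1}, columns (j,k) ∈ {(0,0), (0,1)} is det [[10, 20], [-22, -23]] = 210 ≠ 0, so this unfolding has rank ≥ 2; CP rank is at least every unfolding rank, so rank(T) ≥ 2.
In particular rank(T) ≥ 2 > 1, so T is not rank-1.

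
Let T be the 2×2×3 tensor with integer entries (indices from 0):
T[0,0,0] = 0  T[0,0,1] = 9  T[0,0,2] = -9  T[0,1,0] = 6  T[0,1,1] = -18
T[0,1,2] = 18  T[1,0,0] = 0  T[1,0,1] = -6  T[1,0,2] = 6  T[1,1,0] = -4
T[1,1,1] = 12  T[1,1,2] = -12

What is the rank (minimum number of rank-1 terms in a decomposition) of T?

2

Lower bound: the mode-2 unfolding of T (rows indexed by j, columns by (i,k) = (0,0), (0,1), (0,2), (1,0), (1,1), (1,2)) is [[0, 9, -9, 0, -6, 6], [6, -18, 18, -4, 12, -12]].
There the 2×2 minor on rows j ∈ {0, 1}, columns (i,k) ∈ {(0,0), (0,1)} is det [[0, 9], [6, -18]] = -54 ≠ 0, so this unfolding has rank ≥ 2; CP rank is at least every unfolding rank, so rank(T) ≥ 2. (Flattening ranks never certify an upper bound on CP rank; for that we must actually write T with 2 rank-1 terms.)
Upper bound — finding two terms. Every mode-1 slice of T is a multiple of one matrix: T[i,:,:] = a[i]·M with a = [3, -2] and M = [[0, 3, -3], [2, -6, 6]] (rows indexed by j, columns by k). So it suffices to write M as a sum of two rank-1 matrices.
Splitting M by its rows (j = 0, 1), M = [1, 0][0, 3, -3]ᵀ + [0, 1][2, -6, 6]ᵀ.
Hence T = [3, -2] ⊗ [1, 0] ⊗ [0, 3, -3] + [3, -2] ⊗ [0, 1] ⊗ [2, -6, 6], so rank(T) ≤ 2.
These bounds meet, so rank(T) = 2.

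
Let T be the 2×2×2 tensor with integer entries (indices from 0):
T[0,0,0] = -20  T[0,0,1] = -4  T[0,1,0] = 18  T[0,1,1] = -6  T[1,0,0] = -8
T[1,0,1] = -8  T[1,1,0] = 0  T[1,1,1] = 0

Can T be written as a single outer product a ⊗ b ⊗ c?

The mode-2 unfolding of T (rows indexed by j, columns by (i,k) = (0,0), (0,1), (1,0), (1,1)) is [[-20, -4, -8, -8], [18, -6, 0, 0]].
There the 2×2 minor on rows j ∈ {0, 1}, columns (i,k) ∈ {(0,0), (0,1)} is det [[-20, -4], [18, -6]] = 192 ≠ 0, so this unfolding has rank ≥ 2; CP rank is at least every unfolding rank, so rank(T) ≥ 2.
In particular rank(T) ≥ 2 > 1, so T is not rank-1.

No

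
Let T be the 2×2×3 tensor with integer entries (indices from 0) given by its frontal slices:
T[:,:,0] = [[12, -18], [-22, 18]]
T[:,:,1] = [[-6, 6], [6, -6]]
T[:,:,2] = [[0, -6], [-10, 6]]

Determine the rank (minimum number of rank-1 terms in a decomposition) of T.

Lower bound: in the mode-2 unfolding of T (rows indexed by j, columns by (i,k)) the 2×2 minor on rows j ∈ {0, 1}, columns (i,k) ∈ {(0,0), (0,1)} is det [[12, -6], [-18, 6]] = -36 ≠ 0, so that unfolding has rank ≥ 2 and hence rank(T) ≥ 2 (CP rank is at least every unfolding rank, though it can be larger).
Upper bound: with S_k = T[:,:,k], the two rank-1 terms a₁b₁ᵀ, a₂b₂ᵀ are the rank-1 members of the pencil x·S₀ + y·S₁.
det(x·S₀ + y·S₁) is −180·x² + 60·xy = (-60)·(3·x − y)(x), vanishing at (x:y) = (1:3) and (0:1).
M₁ = S₀ + 3·S₁ = [[-6, 0], [-4, 0]] = (-2)·[3, 2][1, 0]ᵀ and M₂ = S₁ = [[-6, 6], [6, -6]] = (-6)·[1, -1][1, -1]ᵀ, so take a₁ = [3, 2], b₁ = [1, 0], a₂ = [1, -1], b₂ = [1, -1].
Each slice is an integer combination of E₁ = a₁b₁ᵀ and E₂ = a₂b₂ᵀ: S₀ = −2·E₁ + 18·E₂, S₁ = −6·E₂, S₂ = −2·E₁ + 6·E₂; reading off coefficients, c₁ = [-2, 0, -2] and c₂ = [18, -6, 6].
Hence T = [3, 2] ⊗ [1, 0] ⊗ [-2, 0, -2] + [1, -1] ⊗ [1, -1] ⊗ [18, -6, 6], so rank(T) ≤ 2.
These bounds meet, so rank(T) = 2.

2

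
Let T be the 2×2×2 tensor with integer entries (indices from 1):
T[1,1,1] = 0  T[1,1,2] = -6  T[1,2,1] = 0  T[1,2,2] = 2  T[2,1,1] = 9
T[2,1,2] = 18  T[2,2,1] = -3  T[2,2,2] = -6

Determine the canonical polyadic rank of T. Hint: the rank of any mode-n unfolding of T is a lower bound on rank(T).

2

Lower bound: the mode-1 unfolding of T (rows indexed by i, columns by (j,k) = (1,1), (1,2), (2,1), (2,2)) is [[0, -6, 0, 2], [9, 18, -3, -6]].
There the 2×2 minor on rows i ∈ {1, 2}, columns (j,k) ∈ {(1,1), (1,2)} is det [[0, -6], [9, 18]] = 54 ≠ 0, so this unfolding has rank ≥ 2; CP rank is at least every unfolding rank, so rank(T) ≥ 2. (This is only a lower bound: in general the CP rank may exceed every unfolding rank, so we still need to exhibit 2 rank-1 terms summing to T.)
Upper bound — finding two terms. Every mode-2 slice of T is a multiple of one matrix: T[:,j,:] = b[j]·M with b = (3, -1) and M = [[0, -2], [3, 6]] (rows indexed by i, columns by k). So it suffices to write M as a sum of two rank-1 matrices.
Splitting M by its rows (i = 1, 2), M = (1, 0)(0, -2)ᵀ + (0, 1)(3, 6)ᵀ.
Hence T = (1, 0) ⊗ (3, -1) ⊗ (0, -2) + (0, 1) ⊗ (3, -1) ⊗ (3, 6), so rank(T) ≤ 2.
These bounds meet, so rank(T) = 2.
Check entry T[2,1,2] = 18: (0)·(3)·(-2) + (1)·(3)·(6) = 18.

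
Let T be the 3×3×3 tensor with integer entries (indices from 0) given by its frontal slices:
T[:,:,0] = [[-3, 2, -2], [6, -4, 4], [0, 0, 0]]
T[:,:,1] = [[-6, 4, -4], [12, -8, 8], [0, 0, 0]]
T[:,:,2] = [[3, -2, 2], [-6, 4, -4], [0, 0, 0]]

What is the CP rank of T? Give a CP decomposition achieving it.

rank(T) = 1

Lower bound: T ≠ 0 (e.g. T[0,0,0] = -3), so rank(T) ≥ 1.
Upper bound: if T = a ⊗ b ⊗ c then every fibre of T is a multiple of the corresponding factor, so read the factors off the fibres through the nonzero entry T[0,0,0] = -3.
The mode-1 fibre T[:,0,0] = [-3, 6, 0] gives a = [1, -2, 0] (primitive direction); the mode-2 fibre T[0,:,0] = [-3, 2, -2] gives b = [3, -2, 2]; then c[k] = T[0,0,k] / (a[0]·b[0]) = [-3, -6, 3] / 3 = [-1, -2, 1].
Expanding [1, -2, 0] ⊗ [3, -2, 2] ⊗ [-1, -2, 1] reproduces all 27 entries of T, so T = [1, -2, 0] ⊗ [3, -2, 2] ⊗ [-1, -2, 1] and rank(T) ≤ 1.
These bounds meet, so rank(T) = 1.
Check entry T[0,0,0] = -3: (1)·(3)·(-1) = -3.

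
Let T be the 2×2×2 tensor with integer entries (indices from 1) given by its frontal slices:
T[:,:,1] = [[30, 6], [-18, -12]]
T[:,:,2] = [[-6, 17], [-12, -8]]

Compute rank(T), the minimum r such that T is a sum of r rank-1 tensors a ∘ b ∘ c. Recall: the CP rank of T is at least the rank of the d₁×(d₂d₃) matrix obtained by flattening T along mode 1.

Lower bound: the mode-3 unfolding of T (rows indexed by k, columns by (i,j) = (1,1), (1,2), (2,1), (2,2)) is [[30, 6, -18, -12], [-6, 17, -12, -8]].
There the 2×2 minor on rows k ∈ {1, 2}, columns (i,j) ∈ {(1,1), (1,2)} is det [[30, 6], [-6, 17]] = 546 ≠ 0, so this unfolding has rank ≥ 2; CP rank is at least every unfolding rank, so rank(T) ≥ 2. (This is only a lower bound: in general the CP rank may exceed every unfolding rank, so we still need to exhibit 2 rank-1 terms summing to T.)
Upper bound — finding two terms. Write S_k = T[:,:,k] for the frontal slices: S₁ = [[30, 6], [-18, -12]], S₂ = [[-6, 17], [-12, -8]].
If T = a₁ ∘ b₁ ∘ c₁ + a₂ ∘ b₂ ∘ c₂ then each S_k = c₁[k]·a₁b₁ᵀ + c₂[k]·a₂b₂ᵀ. S₁ and S₂ are linearly independent, so a₁b₁ᵀ and a₂b₂ᵀ must span the same plane of matrices: they are the rank-1 matrices of the form x·S₁ + y·S₂.
det(x·S₁ + y·S₂) is −252·x² + 210·xy + 252·y² = (-42)·(2·x − 3·y)(3·x + 2·y), vanishing at (x:y) = (3:2) and (2:-3).
M₁ = 3·S₁ + 2·S₂ = [[78, 52], [-78, -52]] = 26·(1, -1)(3, 2)ᵀ and M₂ = 2·S₁ − 3·S₂ = [[78, -39], [0, 0]] = 39·(1, 0)(2, -1)ᵀ, so take a₁ = (1, -1), b₁ = (3, 2), a₂ = (1, 0), b₂ = (2, -1).
Each slice is an integer combination of E₁ = a₁b₁ᵀ and E₂ = a₂b₂ᵀ: S₁ = 6·E₁ + 6·E₂, S₂ = 4·E₁ − 9·E₂; reading off coefficients, c₁ = (6, 4) and c₂ = (6, -9).
Hence T = (1, -1) ∘ (3, 2) ∘ (6, 4) + (1, 0) ∘ (2, -1) ∘ (6, -9), so rank(T) ≤ 2.
These bounds meet, so rank(T) = 2.
Check entry T[2,2,1] = -12: (-1)·(2)·(6) + (0)·(-1)·(6) = -12.

2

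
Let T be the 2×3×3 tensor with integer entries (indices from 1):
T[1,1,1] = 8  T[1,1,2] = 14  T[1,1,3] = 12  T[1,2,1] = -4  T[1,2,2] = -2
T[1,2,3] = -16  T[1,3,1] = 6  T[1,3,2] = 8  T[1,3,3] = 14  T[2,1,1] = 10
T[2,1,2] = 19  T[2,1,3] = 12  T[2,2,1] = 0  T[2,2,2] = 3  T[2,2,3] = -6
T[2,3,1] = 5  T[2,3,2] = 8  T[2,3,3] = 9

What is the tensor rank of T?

2

Lower bound: the mode-3 unfolding of T (rows indexed by k, columns by (i,j) = (1,1), (1,2), (1,3), (2,1), (2,2), (2,3)) is [[8, -4, 6, 10, 0, 5], [14, -2, 8, 19, 3, 8], [12, -16, 14, 12, -6, 9]].
There the 2×2 minor on rows k ∈ {1, 2}, columns (i,j) ∈ {(1,1), (1,2)} is det [[8, -4], [14, -2]] = 40 ≠ 0, so this unfolding has rank ≥ 2; CP rank is at least every unfolding rank, so rank(T) ≥ 2. (This is only a lower bound: in general the CP rank may exceed every unfolding rank, so we still need to exhibit 2 rank-1 terms summing to T.)
Upper bound — finding two terms. Write S_k = T[:,:,k] for the frontal slices: S₁ = [[8, -4, 6], [10, 0, 5]], S₂ = [[14, -2, 8], [19, 3, 8]], S₃ = [[12, -16, 14], [12, -6, 9]].
If T = a₁ ⊗ b₁ ⊗ c₁ + a₂ ⊗ b₂ ⊗ c₂ then each S_k = c₁[k]·a₁b₁ᵀ + c₂[k]·a₂b₂ᵀ. S₁ and S₂ are linearly independent, so a₁b₁ᵀ and a₂b₂ᵀ must span the same plane of matrices: they are the rank-1 matrices of the form x·S₁ + y·S₂.
The 2×2 minor of x·S₁ + y·S₂ on rows {1,2}, columns {1,2} is 40·x² + 120·xy + 80·y² = 40·(x + 2·y)(x + y), vanishing at (x:y) = (2:-1) and (1:-1).
M₁ = 2·S₁ − S₂ = [[2, -6, 4], [1, -3, 2]] = [2, 1][1, -3, 2]ᵀ and M₂ = S₁ − S₂ = [[-6, -2, -2], [-9, -3, -3]] = −[2, 3][3, 1, 1]ᵀ, so take a₁ = [2, 1], b₁ = [1, -3, 2], a₂ = [2, 3], b₂ = [3, 1, 1].
Each slice is an integer combination of E₁ = a₁b₁ᵀ and E₂ = a₂b₂ᵀ: S₁ = E₁ + E₂, S₂ = E₁ + 2·E₂, S₃ = 3·E₁ + E₂; reading off coefficients, c₁ = [1, 1, 3] and c₂ = [1, 2, 1].
Hence T = [2, 1] ⊗ [1, -3, 2] ⊗ [1, 1, 3] + [2, 3] ⊗ [3, 1, 1] ⊗ [1, 2, 1], so rank(T) ≤ 2.
These bounds meet, so rank(T) = 2.
Check entry T[1,1,1] = 8: (2)·(1)·(1) + (2)·(3)·(1) = 8.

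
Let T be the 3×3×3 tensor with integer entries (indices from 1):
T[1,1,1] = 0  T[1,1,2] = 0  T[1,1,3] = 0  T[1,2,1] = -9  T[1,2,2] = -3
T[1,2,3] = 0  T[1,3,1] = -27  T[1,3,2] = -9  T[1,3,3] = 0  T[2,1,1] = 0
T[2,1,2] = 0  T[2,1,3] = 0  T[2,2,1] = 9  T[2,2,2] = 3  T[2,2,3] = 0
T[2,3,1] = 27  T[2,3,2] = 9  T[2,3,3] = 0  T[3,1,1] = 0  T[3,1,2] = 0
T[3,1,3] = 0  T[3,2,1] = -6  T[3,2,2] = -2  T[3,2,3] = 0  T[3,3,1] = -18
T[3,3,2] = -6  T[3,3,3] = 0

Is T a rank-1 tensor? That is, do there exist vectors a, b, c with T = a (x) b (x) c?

The mode-1 fibre T[:,2,1] = [-9, 9, -6] gives a = [3, -3, 2] (primitive direction); the mode-2 fibre T[1,:,1] = [0, -9, -27] gives b = [0, 1, 3]; then c[k] = T[1,2,k] / (a[1]·b[2]) = [-9, -3, 0] / 3 = [-3, -1, 0].
Expanding [3, -3, 2] (x) [0, 1, 3] (x) [-3, -1, 0] reproduces all 27 entries of T, so T = [3, -3, 2] (x) [0, 1, 3] (x) [-3, -1, 0] and rank(T) ≤ 1.
Equivalently every frontal slice T[:,:,k] is c[k] times the rank-1 matrix [3, -3, 2] (x) [0, 1, 3]. So T has rank 1 (it is nonzero).

Yes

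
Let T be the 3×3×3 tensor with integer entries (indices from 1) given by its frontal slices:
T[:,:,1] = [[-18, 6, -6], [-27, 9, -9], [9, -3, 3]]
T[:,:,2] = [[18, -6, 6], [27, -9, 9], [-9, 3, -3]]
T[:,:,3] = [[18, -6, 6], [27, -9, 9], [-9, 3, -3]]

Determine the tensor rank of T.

Lower bound: T ≠ 0 (e.g. T[1,1,1] = -18), so rank(T) ≥ 1.
Upper bound: if T = a ⊗ b ⊗ c then every fibre of T is a multiple of the corresponding factor, so read the factors off the fibres through the nonzero entry T[1,1,1] = -18.
The mode-1 fibre T[:,1,1] = [-18, -27, 9] gives a = [2, 3, -1] (primitive direction); the mode-2 fibre T[1,:,1] = [-18, 6, -6] gives b = [3, -1, 1]; then c[k] = T[1,1,k] / (a[1]·b[1]) = [-18, 18, 18] / 6 = [-3, 3, 3].
Expanding [2, 3, -1] ⊗ [3, -1, 1] ⊗ [-3, 3, 3] reproduces all 27 entries of T, so T = [2, 3, -1] ⊗ [3, -1, 1] ⊗ [-3, 3, 3] and rank(T) ≤ 1.
These bounds meet, so rank(T) = 1.

1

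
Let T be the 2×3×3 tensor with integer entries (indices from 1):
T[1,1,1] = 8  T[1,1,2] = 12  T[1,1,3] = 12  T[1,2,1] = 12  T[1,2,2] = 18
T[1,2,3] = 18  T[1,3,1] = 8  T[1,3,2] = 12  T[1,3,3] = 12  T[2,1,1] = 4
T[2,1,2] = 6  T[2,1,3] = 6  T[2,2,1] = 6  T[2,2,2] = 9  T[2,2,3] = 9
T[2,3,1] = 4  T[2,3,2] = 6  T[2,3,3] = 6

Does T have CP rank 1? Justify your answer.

Yes

If T = a ⊗ b ⊗ c then every fibre of T is a multiple of the corresponding factor, so read the factors off the fibres through the nonzero entry T[1,1,1] = 8.
The mode-1 fibre T[:,1,1] = [8, 4] gives a = (2, 1) (primitive direction); the mode-2 fibre T[1,:,1] = [8, 12, 8] gives b = (2, 3, 2); then c[k] = T[1,1,k] / (a[1]·b[1]) = [8, 12, 12] / 4 = (2, 3, 3).
Expanding (2, 1) ⊗ (2, 3, 2) ⊗ (2, 3, 3) reproduces all 18 entries of T, so T = (2, 1) ⊗ (2, 3, 2) ⊗ (2, 3, 3) and rank(T) ≤ 1.
Equivalently every frontal slice T[:,:,k] is c[k] times the rank-1 matrix (2, 1) ⊗ (2, 3, 2). So T has rank 1 (it is nonzero).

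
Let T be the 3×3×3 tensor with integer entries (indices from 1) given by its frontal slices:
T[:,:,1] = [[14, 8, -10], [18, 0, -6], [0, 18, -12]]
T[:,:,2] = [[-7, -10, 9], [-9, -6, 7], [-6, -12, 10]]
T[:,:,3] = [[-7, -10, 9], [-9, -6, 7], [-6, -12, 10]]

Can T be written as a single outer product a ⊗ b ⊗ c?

The mode-1 unfolding of T (rows indexed by i, columns by (j,k) = (1,1), (1,2), (1,3), (2,1), (2,2), (2,3), (3,1), (3,2), (3,3)) is [[14, -7, -7, 8, -10, -10, -10, 9, 9], [18, -9, -9, 0, -6, -6, -6, 7, 7], [0, -6, -6, 18, -12, -12, -12, 10, 10]].
There the 3×3 minor on rows i ∈ {1, 2, 3}, columns (j,k) ∈ {(1,1), (1,2), (2,1)} is det [[14, -7, 8], [18, -9, 0], [0, -6, 18]] = -864 ≠ 0, so this unfolding has rank ≥ 3; CP rank is at least every unfolding rank, so rank(T) ≥ 3.
In particular rank(T) ≥ 3 > 1, so T is not rank-1.

No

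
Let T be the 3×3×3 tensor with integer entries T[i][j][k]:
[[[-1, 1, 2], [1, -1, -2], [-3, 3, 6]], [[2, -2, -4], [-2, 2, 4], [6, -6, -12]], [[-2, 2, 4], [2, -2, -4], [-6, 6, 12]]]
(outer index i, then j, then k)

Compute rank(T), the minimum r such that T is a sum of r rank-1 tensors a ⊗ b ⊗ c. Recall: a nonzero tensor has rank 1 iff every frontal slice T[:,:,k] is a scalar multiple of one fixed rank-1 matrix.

Lower bound: T ≠ 0 (e.g. T[0,0,0] = -1), so rank(T) ≥ 1.
Upper bound: if T = a ⊗ b ⊗ c then every fibre of T is a multiple of the corresponding factor, so read the factors off the fibres through the nonzero entry T[0,0,0] = -1.
The mode-1 fibre T[:,0,0] = [-1, 2, -2] gives a = [1, -2, 2] (primitive direction); the mode-2 fibre T[0,:,0] = [-1, 1, -3] gives b = [1, -1, 3]; then c[k] = T[0,0,k] / (a[0]·b[0]) = [-1, 1, 2] / 1 = [-1, 1, 2].
Expanding [1, -2, 2] ⊗ [1, -1, 3] ⊗ [-1, 1, 2] reproduces all 27 entries of T, so T = [1, -2, 2] ⊗ [1, -1, 3] ⊗ [-1, 1, 2] and rank(T) ≤ 1.
These bounds meet, so rank(T) = 1.

1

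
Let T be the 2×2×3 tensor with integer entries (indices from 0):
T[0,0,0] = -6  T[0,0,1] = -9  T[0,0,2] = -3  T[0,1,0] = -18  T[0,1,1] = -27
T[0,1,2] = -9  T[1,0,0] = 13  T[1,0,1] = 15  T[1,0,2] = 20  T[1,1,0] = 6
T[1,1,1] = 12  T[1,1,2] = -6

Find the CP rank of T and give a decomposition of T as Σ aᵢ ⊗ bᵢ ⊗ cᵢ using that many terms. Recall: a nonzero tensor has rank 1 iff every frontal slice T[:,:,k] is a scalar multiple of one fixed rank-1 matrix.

Lower bound: the mode-3 unfolding of T (rows indexed by k, columns by (i,j) = (0,0), (0,1), (1,0), (1,1)) is [[-6, -18, 13, 6], [-9, -27, 15, 12], [-3, -9, 20, -6]].
There the 2×2 minor on rows k ∈ {0, 1}, columns (i,j) ∈ {(0,0), (1,0)} is det [[-6, 13], [-9, 15]] = 27 ≠ 0, so this unfolding has rank ≥ 2; CP rank is at least every unfolding rank, so rank(T) ≥ 2. (This is only a lower bound: in general the CP rank may exceed every unfolding rank, so we still need to exhibit 2 rank-1 terms summing to T.)
Upper bound — finding two terms. Write S_k = T[:,:,k] for the frontal slices: S₀ = [[-6, -18], [13, 6]], S₁ = [[-9, -27], [15, 12]], S₂ = [[-3, -9], [20, -6]].
If T = a₁ ⊗ b₁ ⊗ c₁ + a₂ ⊗ b₂ ⊗ c₂ then each S_k = c₁[k]·a₁b₁ᵀ + c₂[k]·a₂b₂ᵀ. S₀ and S₁ are linearly independent, so a₁b₁ᵀ and a₂b₂ᵀ must span the same plane of matrices: they are the rank-1 matrices of the form x·S₀ + y·S₁.
det(x·S₀ + y·S₁) is 198·x² + 495·xy + 297·y² = 99·(2·x + 3·y)(x + y), vanishing at (x:y) = (3:-2) and (1:-1).
M₁ = 3·S₀ − 2·S₁ = [[0, 0], [9, -6]] = 3·(0, 1)(3, -2)ᵀ and M₂ = S₀ − S₁ = [[3, 9], [-2, -6]] = (3, -2)(1, 3)ᵀ, so take a₁ = (0, 1), b₁ = (3, -2), a₂ = (3, -2), b₂ = (1, 3).
Each slice is an integer combination of E₁ = a₁b₁ᵀ and E₂ = a₂b₂ᵀ: S₀ = 3·E₁ − 2·E₂, S₁ = 3·E₁ − 3·E₂, S₂ = 6·E₁ − E₂; reading off coefficients, c₁ = (3, 3, 6) and c₂ = (-2, -3, -1).
Hence T = (0, 1) ⊗ (3, -2) ⊗ (3, 3, 6) + (3, -2) ⊗ (1, 3) ⊗ (-2, -3, -1), so rank(T) ≤ 2.
These bounds meet, so rank(T) = 2.
Check entry T[0,0,1] = -9: (0)·(3)·(3) + (3)·(1)·(-3) = -9.

rank(T) = 2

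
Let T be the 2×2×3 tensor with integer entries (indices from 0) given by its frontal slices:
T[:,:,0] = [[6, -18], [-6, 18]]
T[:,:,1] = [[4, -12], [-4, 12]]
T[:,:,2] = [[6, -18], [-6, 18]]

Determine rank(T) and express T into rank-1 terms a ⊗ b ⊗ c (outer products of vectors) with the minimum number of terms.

rank(T) = 1

Lower bound: T ≠ 0 (e.g. T[0,0,0] = 6), so rank(T) ≥ 1.
Upper bound: if T = a ⊗ b ⊗ c then every fibre of T is a multiple of the corresponding factor, so read the factors off the fibres through the nonzero entry T[0,0,0] = 6.
The mode-1 fibre T[:,0,0] = [6, -6] gives a = (1, -1) (primitive direction); the mode-2 fibre T[0,:,0] = [6, -18] gives b = (1, -3); then c[k] = T[0,0,k] / (a[0]·b[0]) = [6, 4, 6] / 1 = (6, 4, 6).
Expanding (1, -1) ⊗ (1, -3) ⊗ (6, 4, 6) reproduces all 12 entries of T, so T = (1, -1) ⊗ (1, -3) ⊗ (6, 4, 6) and rank(T) ≤ 1.
These bounds meet, so rank(T) = 1.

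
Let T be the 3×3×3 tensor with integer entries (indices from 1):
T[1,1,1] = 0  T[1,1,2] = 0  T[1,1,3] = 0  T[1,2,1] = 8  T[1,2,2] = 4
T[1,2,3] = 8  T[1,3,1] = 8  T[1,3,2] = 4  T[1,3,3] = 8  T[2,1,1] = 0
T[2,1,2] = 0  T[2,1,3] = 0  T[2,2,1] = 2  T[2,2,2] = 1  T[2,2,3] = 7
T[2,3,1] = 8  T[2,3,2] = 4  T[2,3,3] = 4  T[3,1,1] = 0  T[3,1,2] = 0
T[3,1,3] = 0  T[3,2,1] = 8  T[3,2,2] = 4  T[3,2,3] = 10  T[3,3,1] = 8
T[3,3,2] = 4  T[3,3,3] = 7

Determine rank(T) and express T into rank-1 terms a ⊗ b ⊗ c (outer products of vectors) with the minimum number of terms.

Lower bound: the mode-1 unfolding of T (rows indexed by i, columns by (j,k) = (1,1), (1,2), (1,3), (2,1), (2,2), (2,3), (3,1), (3,2), (3,3)) is [[0, 0, 0, 8, 4, 8, 8, 4, 8], [0, 0, 0, 2, 1, 7, 8, 4, 4], [0, 0, 0, 8, 4, 10, 8, 4, 7]].
There the 3×3 minor on rows i ∈ {1, 2, 3}, columns (j,k) ∈ {(2,1), (2,3), (3,1)} is det [[8, 8, 8], [2, 7, 8], [8, 10, 8]] = -96 ≠ 0, so this unfolding has rank ≥ 3; CP rank is at least every unfolding rank, so rank(T) ≥ 3. (This is only a lower bound: in general the CP rank may exceed every unfolding rank, so we still need to exhibit 3 rank-1 terms summing to T.)
Upper bound: T is a sum of 3 rank-1 terms, T = [0, 1, 0] ⊗ [0, 1, -2] ⊗ [-2, -1, -1] + [0, 2, 1] ⊗ [0, 2, -1] ⊗ [0, 0, 1] + [2, 1, 2] ⊗ [0, 1, 1] ⊗ [4, 2, 4] (written with every a and b primitive with positive leading entry and the scale carried by c; CP decompositions are not unique, and this one is verified by expanding entrywise), so rank(T) ≤ 3.
These bounds meet, so rank(T) = 3.
Check entry T[2,1,3] = 0: (1)·(0)·(-1) + (2)·(0)·(1) + (1)·(0)·(4) = 0.

rank(T) = 3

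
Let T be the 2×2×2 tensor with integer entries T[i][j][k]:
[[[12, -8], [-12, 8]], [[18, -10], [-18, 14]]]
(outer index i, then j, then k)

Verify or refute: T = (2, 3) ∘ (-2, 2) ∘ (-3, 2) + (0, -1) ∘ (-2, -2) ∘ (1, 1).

No

Reconstruct entry (1,0,0) from the claimed factors: Σₗ aₗ[1]bₗ[0]cₗ[0] = (3)·(-2)·(-3) + (-1)·(-2)·(1) = 20, but T[1,0,0] = 18. The claim is false.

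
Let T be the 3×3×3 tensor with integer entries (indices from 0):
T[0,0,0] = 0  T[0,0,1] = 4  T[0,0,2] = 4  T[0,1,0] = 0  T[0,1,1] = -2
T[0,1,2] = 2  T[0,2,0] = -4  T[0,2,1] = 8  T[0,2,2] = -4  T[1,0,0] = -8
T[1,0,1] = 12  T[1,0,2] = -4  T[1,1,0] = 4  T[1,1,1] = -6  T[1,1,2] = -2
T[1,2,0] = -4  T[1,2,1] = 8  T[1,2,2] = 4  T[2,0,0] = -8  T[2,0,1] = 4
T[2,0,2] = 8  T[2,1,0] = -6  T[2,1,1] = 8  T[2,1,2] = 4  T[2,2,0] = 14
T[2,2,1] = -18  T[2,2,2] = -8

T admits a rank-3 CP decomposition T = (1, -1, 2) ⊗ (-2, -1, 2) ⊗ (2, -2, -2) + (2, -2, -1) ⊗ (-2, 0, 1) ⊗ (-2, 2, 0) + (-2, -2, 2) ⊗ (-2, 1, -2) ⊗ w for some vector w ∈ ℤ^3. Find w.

w = (-1, 2, 0)

Subtract the known terms from T to get the rank-1 residual R = (-2, -2, 2) ⊗ (-2, 1, -2) ⊗ w, so R[i,j,k] = a[i]·b[j]·w[k]. Pick indices with nonzero a[0]·b[0] = (-2)·(-2) = 4. Only the fibre through (0,0,·) is needed: R[0,0,:] = T[0,0,:] − Σₗ aₗ[0]bₗ[0]cₗ = [0, 4, 4] − (1)·(-2)·(2, -2, -2) − (2)·(-2)·(-2, 2, 0) = [-4, 8, 0]. Then w[k] = R[0,0,k] / 4 for each k, giving w = [-4, 8, 0] / 4 = (-1, 2, 0).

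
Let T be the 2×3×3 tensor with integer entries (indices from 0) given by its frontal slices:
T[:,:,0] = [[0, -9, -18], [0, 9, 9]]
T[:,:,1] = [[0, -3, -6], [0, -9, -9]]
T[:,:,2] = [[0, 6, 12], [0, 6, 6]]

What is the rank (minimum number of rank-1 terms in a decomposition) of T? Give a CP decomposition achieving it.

rank(T) = 2

Lower bound: the mode-2 unfolding of T (rows indexed by j, columns by (i,k) = (0,0), (0,1), (0,2), (1,0), (1,1), (1,2)) is [[0, 0, 0, 0, 0, 0], [-9, -3, 6, 9, -9, 6], [-18, -6, 12, 9, -9, 6]].
There the 2×2 minor on rows j ∈ {1, 2}, columns (i,k) ∈ {(0,0), (1,0)} is det [[-9, 9], [-18, 9]] = 81 ≠ 0, so this unfolding has rank ≥ 2; CP rank is at least every unfolding rank, so rank(T) ≥ 2. (Unfolding ranks only ever bound the CP rank from below — rank(T) can be strictly larger than all of them — so the matching upper bound has to come from an explicit 2-term decomposition.)
Upper bound — finding two terms. Write S_k = T[:,:,k] for the frontal slices: S₀ = [[0, -9, -18], [0, 9, 9]], S₁ = [[0, -3, -6], [0, -9, -9]], S₂ = [[0, 6, 12], [0, 6, 6]].
If T = a₁ ⊗ b₁ ⊗ c₁ + a₂ ⊗ b₂ ⊗ c₂ then each S_k = c₁[k]·a₁b₁ᵀ + c₂[k]·a₂b₂ᵀ. S₀ and S₁ are linearly independent, so a₁b₁ᵀ and a₂b₂ᵀ must span the same plane of matrices: they are the rank-1 matrices of the form x·S₀ + y·S₁.
The 2×2 minor of x·S₀ + y·S₁ on rows {0,1}, columns {1,2} is 81·x² − 54·xy − 27·y² = 27·(x − y)(3·x + y), vanishing at (x:y) = (1:1) and (1:-3).
M₁ = S₀ + S₁ = [[0, -12, -24], [0, 0, 0]] = (-12)·[1, 0][0, 1, 2]ᵀ and M₂ = S₀ − 3·S₁ = [[0, 0, 0], [0, 36, 36]] = 36·[0, 1][0, 1, 1]ᵀ, so take a₁ = [1, 0], b₁ = [0, 1, 2], a₂ = [0, 1], b₂ = [0, 1, 1].
Each slice is an integer combination of E₁ = a₁b₁ᵀ and E₂ = a₂b₂ᵀ: S₀ = −9·E₁ + 9·E₂, S₁ = −3·E₁ − 9·E₂, S₂ = 6·E₁ + 6·E₂; reading off coefficients, c₁ = [-9, -3, 6] and c₂ = [9, -9, 6].
Hence T = [1, 0] ⊗ [0, 1, 2] ⊗ [-9, -3, 6] + [0, 1] ⊗ [0, 1, 1] ⊗ [9, -9, 6], so rank(T) ≤ 2.
These bounds meet, so rank(T) = 2.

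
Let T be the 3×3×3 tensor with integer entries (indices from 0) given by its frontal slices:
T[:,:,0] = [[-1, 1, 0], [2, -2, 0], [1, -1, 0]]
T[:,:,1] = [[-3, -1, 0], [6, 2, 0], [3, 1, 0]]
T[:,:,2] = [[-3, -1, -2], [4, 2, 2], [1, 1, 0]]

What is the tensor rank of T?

3

Lower bound: in the mode-2 unfolding of T (rows indexed by j, columns by (i,k)) the 3×3 minor on rows j ∈ {0, 1, 2}, columns (i,k) ∈ {(0,0), (0,1), (0,2)} is det [[-1, -3, -3], [1, -1, -1], [0, 0, -2]] = -8 ≠ 0, so that unfolding has rank ≥ 3 and hence rank(T) ≥ 3 (CP rank is at least every unfolding rank, though it can be larger).
Upper bound: T is a sum of 3 rank-1 terms, T = [1, -2, -1] ⊗ [1, -1, 0] ⊗ [-1, -1, 0] + [1, -2, -1] ⊗ [1, 1, 0] ⊗ [0, -2, -1] + [1, -1, 0] ⊗ [1, 0, 1] ⊗ [0, 0, -2] (one valid choice — decompositions are not unique — normalised so each a, b is primitive with positive first nonzero entry; check it by expanding all entries), so rank(T) ≤ 3.
These bounds meet, so rank(T) = 3.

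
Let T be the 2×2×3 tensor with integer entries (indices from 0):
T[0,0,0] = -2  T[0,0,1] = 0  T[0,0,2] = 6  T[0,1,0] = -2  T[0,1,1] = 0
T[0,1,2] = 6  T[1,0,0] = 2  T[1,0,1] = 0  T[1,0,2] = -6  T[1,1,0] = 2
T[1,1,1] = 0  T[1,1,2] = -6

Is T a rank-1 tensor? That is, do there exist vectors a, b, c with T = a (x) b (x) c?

If T = a (x) b (x) c then every fibre of T is a multiple of the corresponding factor, so read the factors off the fibres through the nonzero entry T[0,0,0] = -2.
The mode-1 fibre T[:,0,0] = [-2, 2] gives a = [1, -1] (primitive direction); the mode-2 fibre T[0,:,0] = [-2, -2] gives b = [1, 1]; then c[k] = T[0,0,k] / (a[0]·b[0]) = [-2, 0, 6] / 1 = [-2, 0, 6].
Expanding [1, -1] (x) [1, 1] (x) [-2, 0, 6] reproduces all 12 entries of T, so T = [1, -1] (x) [1, 1] (x) [-2, 0, 6] and rank(T) ≤ 1.
Equivalently every frontal slice T[:,:,k] is c[k] times the rank-1 matrix [1, -1] (x) [1, 1]. So T has rank 1 (it is nonzero).

Yes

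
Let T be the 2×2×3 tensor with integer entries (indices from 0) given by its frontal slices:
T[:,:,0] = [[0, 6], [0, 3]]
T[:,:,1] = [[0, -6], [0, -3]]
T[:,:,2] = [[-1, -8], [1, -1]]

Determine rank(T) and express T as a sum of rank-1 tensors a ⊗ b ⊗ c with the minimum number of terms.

rank(T) = 2

Lower bound: in the mode-3 unfolding of T (rows indexed by k, columns by (i,j)) the 2×2 minor on rows k ∈ {0, 2}, columns (i,j) ∈ {(0,0), (0,1)} is det [[0, 6], [-1, -8]] = 6 ≠ 0, so that unfolding has rank ≥ 2 and hence rank(T) ≥ 2 (CP rank is at least every unfolding rank, though it can be larger).
Upper bound: with S_k = T[:,:,k], the two rank-1 terms a₁b₁ᵀ, a₂b₂ᵀ are the rank-1 members of the pencil x·S₀ + y·S₂.
det(x·S₀ + y·S₂) is −9·xy + 9·y² = (-9)·(x − y)(y), vanishing at (x:y) = (1:1) and (1:0).
M₁ = S₀ + S₂ = [[-1, -2], [1, 2]] = −[1, -1][1, 2]ᵀ and M₂ = S₀ = [[0, 6], [0, 3]] = 3·[2, 1][0, 1]ᵀ, so take a₁ = [1, -1], b₁ = [1, 2], a₂ = [2, 1], b₂ = [0, 1].
Each slice is an integer combination of E₁ = a₁b₁ᵀ and E₂ = a₂b₂ᵀ: S₀ = 3·E₂, S₁ = −3·E₂, S₂ = −E₁ − 3·E₂; reading off coefficients, c₁ = [0, 0, -1] and c₂ = [3, -3, -3].
Hence T = [1, -1] ⊗ [1, 2] ⊗ [0, 0, -1] + [2, 1] ⊗ [0, 1] ⊗ [3, -3, -3], so rank(T) ≤ 2.
These bounds meet, so rank(T) = 2.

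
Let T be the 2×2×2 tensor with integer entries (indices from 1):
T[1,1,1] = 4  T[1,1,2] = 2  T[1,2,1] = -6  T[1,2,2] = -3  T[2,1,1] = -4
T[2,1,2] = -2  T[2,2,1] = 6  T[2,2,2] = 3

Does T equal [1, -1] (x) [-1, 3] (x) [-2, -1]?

No

Reconstruct entry (1,1,1) from the claimed factors: Σₗ aₗ[1]bₗ[1]cₗ[1] = (1)·(-1)·(-2) = 2, but T[1,1,1] = 4. The claim is false.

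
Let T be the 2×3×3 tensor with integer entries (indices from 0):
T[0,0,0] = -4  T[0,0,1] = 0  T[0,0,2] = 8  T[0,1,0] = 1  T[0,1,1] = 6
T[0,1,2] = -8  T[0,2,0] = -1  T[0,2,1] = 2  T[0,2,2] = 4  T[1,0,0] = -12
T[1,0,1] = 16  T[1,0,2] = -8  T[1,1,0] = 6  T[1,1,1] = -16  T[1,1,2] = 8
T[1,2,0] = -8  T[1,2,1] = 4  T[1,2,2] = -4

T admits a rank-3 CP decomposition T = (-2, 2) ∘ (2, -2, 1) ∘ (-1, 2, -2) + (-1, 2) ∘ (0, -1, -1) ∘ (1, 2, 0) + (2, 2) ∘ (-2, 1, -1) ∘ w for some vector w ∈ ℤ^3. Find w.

Subtract the known terms from T to get the rank-1 residual R = (2, 2) ∘ (-2, 1, -1) ∘ w, so R[i,j,k] = a[i]·b[j]·w[k]. Pick indices with nonzero a[0]·b[0] = (2)·(-2) = -4. Only the fibre through (0,0,·) is needed: R[0,0,:] = T[0,0,:] − Σₗ aₗ[0]bₗ[0]cₗ = [-4, 0, 8] − (-2)·(2)·(-1, 2, -2) − (-1)·(0)·(1, 2, 0) = [-8, 8, 0]. Then w[k] = R[0,0,k] / -4 for each k, giving w = [-8, 8, 0] / -4 = (2, -2, 0).

w = (2, -2, 0)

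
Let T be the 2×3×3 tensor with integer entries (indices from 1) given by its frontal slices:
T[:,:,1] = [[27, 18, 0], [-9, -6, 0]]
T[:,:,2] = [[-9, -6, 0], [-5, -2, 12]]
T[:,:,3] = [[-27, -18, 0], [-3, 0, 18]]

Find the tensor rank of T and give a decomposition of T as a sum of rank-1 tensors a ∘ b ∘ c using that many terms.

Lower bound: the mode-3 unfolding of T (rows indexed by k, columns by (i,j) = (1,1), (1,2), (1,3), (2,1), (2,2), (2,3)) is [[27, 18, 0, -9, -6, 0], [-9, -6, 0, -5, -2, 12], [-27, -18, 0, -3, 0, 18]].
There the 2×2 minor on rows k ∈ {1, 2}, columns (i,j) ∈ {(1,1), (2,1)} is det [[27, -9], [-9, -5]] = -216 ≠ 0, so this unfolding has rank ≥ 2; CP rank is at least every unfolding rank, so rank(T) ≥ 2. (Unfolding ranks only ever bound the CP rank from below — rank(T) can be strictly larger than all of them — so the matching upper bound has to come from an explicit 2-term decomposition.)
Upper bound — finding two terms. Write S_k = T[:,:,k] for the frontal slices: S₁ = [[27, 18, 0], [-9, -6, 0]], S₂ = [[-9, -6, 0], [-5, -2, 12]], S₃ = [[-27, -18, 0], [-3, 0, 18]].
If T = a₁ ∘ b₁ ∘ c₁ + a₂ ∘ b₂ ∘ c₂ then each S_k = c₁[k]·a₁b₁ᵀ + c₂[k]·a₂b₂ᵀ. S₁ and S₂ are linearly independent, so a₁b₁ᵀ and a₂b₂ᵀ must span the same plane of matrices: they are the rank-1 matrices of the form x·S₁ + y·S₂.
The 2×2 minor of x·S₁ + y·S₂ on rows {1,2}, columns {1,2} is 36·xy − 12·y² = 12·(3·x − y)(y), vanishing at (x:y) = (1:3) and (1:0).
M₁ = S₁ + 3·S₂ = [[0, 0, 0], [-24, -12, 36]] = (-12)·[0, 1][2, 1, -3]ᵀ and M₂ = S₁ = [[27, 18, 0], [-9, -6, 0]] = 3·[3, -1][3, 2, 0]ᵀ, so take a₁ = [0, 1], b₁ = [2, 1, -3], a₂ = [3, -1], b₂ = [3, 2, 0].
Each slice is an integer combination of E₁ = a₁b₁ᵀ and E₂ = a₂b₂ᵀ: S₁ = 3·E₂, S₂ = −4·E₁ − E₂, S₃ = −6·E₁ − 3·E₂; reading off coefficients, c₁ = [0, -4, -6] and c₂ = [3, -1, -3].
Hence T = [0, 1] ∘ [2, 1, -3] ∘ [0, -4, -6] + [3, -1] ∘ [3, 2, 0] ∘ [3, -1, -3], so rank(T) ≤ 2.
These bounds meet, so rank(T) = 2.

rank(T) = 2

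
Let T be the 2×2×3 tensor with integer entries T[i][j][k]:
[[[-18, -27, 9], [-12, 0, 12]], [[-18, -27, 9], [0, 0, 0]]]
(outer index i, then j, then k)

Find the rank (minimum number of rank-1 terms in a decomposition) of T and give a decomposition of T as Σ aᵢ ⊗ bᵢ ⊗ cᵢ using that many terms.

Lower bound: the mode-3 unfolding of T (rows indexed by k, columns by (i,j) = (0,0), (0,1), (1,0), (1,1)) is [[-18, -12, -18, 0], [-27, 0, -27, 0], [9, 12, 9, 0]].
There the 2×2 minor on rows k ∈ {0, 1}, columns (i,j) ∈ {(0,0), (0,1)} is det [[-18, -12], [-27, 0]] = -324 ≠ 0, so this unfolding has rank ≥ 2; CP rank is at least every unfolding rank, so rank(T) ≥ 2. (Unfolding ranks only ever bound the CP rank from below — rank(T) can be strictly larger than all of them — so the matching upper bound has to come from an explicit 2-term decomposition.)
Upper bound — finding two terms. Write S_k = T[:,:,k] for the frontal slices: S₀ = [[-18, -12], [-18, 0]], S₁ = [[-27, 0], [-27, 0]], S₂ = [[9, 12], [9, 0]].
If T = a₁ ⊗ b₁ ⊗ c₁ + a₂ ⊗ b₂ ⊗ c₂ then each S_k = c₁[k]·a₁b₁ᵀ + c₂[k]·a₂b₂ᵀ. S₀ and S₁ are linearly independent, so a₁b₁ᵀ and a₂b₂ᵀ must span the same plane of matrices: they are the rank-1 matrices of the form x·S₀ + y·S₁.
det(x·S₀ + y·S₁) is −216·x² − 324·xy = (-108)·(2·x + 3·y)(x), vanishing at (x:y) = (3:-2) and (0:1).
M₁ = 3·S₀ − 2·S₁ = [[0, -36], [0, 0]] = (-36)·(1, 0)(0, 1)ᵀ and M₂ = S₁ = [[-27, 0], [-27, 0]] = (-27)·(1, 1)(1, 0)ᵀ, so take a₁ = (1, 0), b₁ = (0, 1), a₂ = (1, 1), b₂ = (1, 0).
Each slice is an integer combination of E₁ = a₁b₁ᵀ and E₂ = a₂b₂ᵀ: S₀ = −12·E₁ − 18·E₂, S₁ = −27·E₂, S₂ = 12·E₁ + 9·E₂; reading off coefficients, c₁ = (-12, 0, 12) and c₂ = (-18, -27, 9).
Hence T = (1, 0) ⊗ (0, 1) ⊗ (-12, 0, 12) + (1, 1) ⊗ (1, 0) ⊗ (-18, -27, 9), so rank(T) ≤ 2.
These bounds meet, so rank(T) = 2.

rank(T) = 2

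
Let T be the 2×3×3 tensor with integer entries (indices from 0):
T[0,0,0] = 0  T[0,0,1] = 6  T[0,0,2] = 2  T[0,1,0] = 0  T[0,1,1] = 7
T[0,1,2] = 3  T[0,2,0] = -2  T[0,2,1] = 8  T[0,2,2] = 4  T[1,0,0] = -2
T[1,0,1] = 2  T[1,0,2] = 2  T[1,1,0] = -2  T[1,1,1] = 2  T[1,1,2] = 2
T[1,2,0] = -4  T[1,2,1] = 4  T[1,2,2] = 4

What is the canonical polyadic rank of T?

3

Lower bound: the mode-2 unfolding of T (rows indexed by j, columns by (i,k) = (0,0), (0,1), (0,2), (1,0), (1,1), (1,2)) is [[0, 6, 2, -2, 2, 2], [0, 7, 3, -2, 2, 2], [-2, 8, 4, -4, 4, 4]].
There the 3×3 minor on rows j ∈ {0, 1, 2}, columns (i,k) ∈ {(0,0), (0,1), (0,2)} is det [[0, 6, 2], [0, 7, 3], [-2, 8, 4]] = -8 ≠ 0, so this unfolding has rank ≥ 3; CP rank is at least every unfolding rank, so rank(T) ≥ 3. (Flattening ranks never certify an upper bound on CP rank; for that we must actually write T with 3 rank-1 terms.)
Upper bound: T is a sum of 3 rank-1 terms, T = [1, 0] ⊗ [0, 1, 0] ⊗ [0, 1, 1] + [1, 0] ⊗ [1, 1, 1] ⊗ [2, 4, 0] + [1, 1] ⊗ [1, 1, 2] ⊗ [-2, 2, 2] (written with every a and b primitive with positive leading entry and the scale carried by c; CP decompositions are not unique, and this one is verified by expanding entrywise), so rank(T) ≤ 3.
These bounds meet, so rank(T) = 3.
Check entry T[0,1,1] = 7: (1)·(1)·(1) + (1)·(1)·(4) + (1)·(1)·(2) = 7.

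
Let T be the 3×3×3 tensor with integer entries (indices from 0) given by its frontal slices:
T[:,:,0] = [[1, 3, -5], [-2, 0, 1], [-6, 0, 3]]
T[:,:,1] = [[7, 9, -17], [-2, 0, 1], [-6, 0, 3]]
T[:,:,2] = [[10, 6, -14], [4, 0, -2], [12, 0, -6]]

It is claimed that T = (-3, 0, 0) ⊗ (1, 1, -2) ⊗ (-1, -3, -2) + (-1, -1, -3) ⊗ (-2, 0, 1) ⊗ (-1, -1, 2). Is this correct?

Yes

Reconstruct entrywise from the claimed factors. For example, T[1,2,2] = -2 and Σₗ aₗ[1]bₗ[2]cₗ[2] = (0)·(-2)·(-2) + (-1)·(1)·(2) = -2; checking all 27 entries, every one matches. The claim holds.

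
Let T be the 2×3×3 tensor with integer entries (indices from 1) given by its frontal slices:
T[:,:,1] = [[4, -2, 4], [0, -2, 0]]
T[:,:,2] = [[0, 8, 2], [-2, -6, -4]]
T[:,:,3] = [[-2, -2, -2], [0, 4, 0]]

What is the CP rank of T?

Lower bound: the mode-2 unfolding of T (rows indexed by j, columns by (i,k) = (1,1), (1,2), (1,3), (2,1), (2,2), (2,3)) is [[4, 0, -2, 0, -2, 0], [-2, 8, -2, -2, -6, 4], [4, 2, -2, 0, -4, 0]].
There the 3×3 minor on rows j ∈ {1, 2, 3}, columns (i,k) ∈ {(1,1), (1,2), (1,3)} is det [[4, 0, -2], [-2, 8, -2], [4, 2, -2]] = 24 ≠ 0, so this unfolding has rank ≥ 3; CP rank is at least every unfolding rank, so rank(T) ≥ 3. (Unfolding ranks only ever bound the CP rank from below — rank(T) can be strictly larger than all of them — so the matching upper bound has to come from an explicit 3-term decomposition.)
Upper bound: T is a sum of 3 rank-1 terms, T = (1, -1) (x) (1, 1, 2) (x) (-2, -2, 4) + (1, -1) (x) (1, 2, 2) (x) (2, 4, -4) + (1, 0) (x) (1, -1, 1) (x) (4, -2, -2) (written with every a and b primitive with positive leading entry and the scale carried by c; CP decompositions are not unique, and this one is verified by expanding entrywise), so rank(T) ≤ 3.
These bounds meet, so rank(T) = 3.

3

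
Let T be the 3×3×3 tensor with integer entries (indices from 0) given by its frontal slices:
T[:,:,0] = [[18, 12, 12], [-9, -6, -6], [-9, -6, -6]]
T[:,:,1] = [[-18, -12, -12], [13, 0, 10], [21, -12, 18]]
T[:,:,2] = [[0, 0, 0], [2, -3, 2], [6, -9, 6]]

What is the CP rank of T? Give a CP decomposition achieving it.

Lower bound: the mode-1 unfolding of T (rows indexed by i, columns by (j,k) = (0,0), (0,1), (0,2), (1,0), (1,1), (1,2), (2,0), (2,1), (2,2)) is [[18, -18, 0, 12, -12, 0, 12, -12, 0], [-9, 13, 2, -6, 0, -3, -6, 10, 2], [-9, 21, 6, -6, -12, -9, -6, 18, 6]].
There the 2×2 minor on rows i ∈ {0, 1}, columns (j,k) ∈ {(0,0), (0,1)} is det [[18, -18], [-9, 13]] = 72 ≠ 0, so this unfolding has rank ≥ 2; CP rank is at least every unfolding rank, so rank(T) ≥ 2. (Flattening ranks never certify an upper bound on CP rank; for that we must actually write T with 2 rank-1 terms.)
Upper bound — finding two terms. Write S_k = T[:,:,k] for the frontal slices: S₀ = [[18, 12, 12], [-9, -6, -6], [-9, -6, -6]], S₁ = [[-18, -12, -12], [13, 0, 10], [21, -12, 18]], S₂ = [[0, 0, 0], [2, -3, 2], [6, -9, 6]].
If T = a₁ ⊗ b₁ ⊗ c₁ + a₂ ⊗ b₂ ⊗ c₂ then each S_k = c₁[k]·a₁b₁ᵀ + c₂[k]·a₂b₂ᵀ. S₀ and S₁ are linearly independent, so a₁b₁ᵀ and a₂b₂ᵀ must span the same plane of matrices: they are the rank-1 matrices of the form x·S₀ + y·S₁.
The 2×2 minor of x·S₀ + y·S₁ on rows {0,1}, columns {0,1} is −156·xy + 156·y² = (-156)·(x − y)(y), vanishing at (x:y) = (1:1) and (1:0).
M₁ = S₀ + S₁ = [[0, 0, 0], [4, -6, 4], [12, -18, 12]] = 2·[0, 1, 3][2, -3, 2]ᵀ and M₂ = S₀ = [[18, 12, 12], [-9, -6, -6], [-9, -6, -6]] = 3·[2, -1, -1][3, 2, 2]ᵀ, so take a₁ = [0, 1, 3], b₁ = [2, -3, 2], a₂ = [2, -1, -1], b₂ = [3, 2, 2].
Each slice is an integer combination of E₁ = a₁b₁ᵀ and E₂ = a₂b₂ᵀ: S₀ = 3·E₂, S₁ = 2·E₁ − 3·E₂, S₂ = E₁; reading off coefficients, c₁ = [0, 2, 1] and c₂ = [3, -3, 0].
Hence T = [0, 1, 3] ⊗ [2, -3, 2] ⊗ [0, 2, 1] + [2, -1, -1] ⊗ [3, 2, 2] ⊗ [3, -3, 0], so rank(T) ≤ 2.
These bounds meet, so rank(T) = 2.

rank(T) = 2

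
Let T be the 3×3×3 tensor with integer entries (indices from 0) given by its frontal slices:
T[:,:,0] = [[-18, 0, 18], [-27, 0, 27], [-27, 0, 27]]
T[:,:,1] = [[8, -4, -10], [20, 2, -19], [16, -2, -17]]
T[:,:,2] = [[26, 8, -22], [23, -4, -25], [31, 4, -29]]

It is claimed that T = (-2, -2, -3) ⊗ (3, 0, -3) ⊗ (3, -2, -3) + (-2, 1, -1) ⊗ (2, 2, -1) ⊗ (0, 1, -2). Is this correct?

No

Reconstruct entry (1,0,0) from the claimed factors: Σₗ aₗ[1]bₗ[0]cₗ[0] = (-2)·(3)·(3) + (1)·(2)·(0) = -18, but T[1,0,0] = -27. The claim is false.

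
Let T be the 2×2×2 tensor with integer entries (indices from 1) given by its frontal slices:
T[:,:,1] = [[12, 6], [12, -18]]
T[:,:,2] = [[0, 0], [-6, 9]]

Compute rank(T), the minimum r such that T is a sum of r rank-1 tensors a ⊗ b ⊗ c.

Lower bound: in the mode-2 unfolding of T (rows indexed by j, columns by (i,k)) the 2×2 minor on rows j ∈ {1, 2}, columns (i,k) ∈ {(1,1), (2,1)} is det [[12, 12], [6, -18]] = -288 ≠ 0, so that unfolding has rank ≥ 2 and hence rank(T) ≥ 2 (CP rank is at least every unfolding rank, though it can be larger).
Upper bound: with S_k = T[:,:,k], the two rank-1 terms a₁b₁ᵀ, a₂b₂ᵀ are the rank-1 members of the pencil x·S₁ + y·S₂.
det(x·S₁ + y·S₂) is −288·x² + 144·xy = (-144)·(2·x − y)(x), vanishing at (x:y) = (1:2) and (0:1).
M₁ = S₁ + 2·S₂ = [[12, 6], [0, 0]] = 6·(1, 0)(2, 1)ᵀ and M₂ = S₂ = [[0, 0], [-6, 9]] = (-3)·(0, 1)(2, -3)ᵀ, so take a₁ = (1, 0), b₁ = (2, 1), a₂ = (0, 1), b₂ = (2, -3).
Each slice is an integer combination of E₁ = a₁b₁ᵀ and E₂ = a₂b₂ᵀ: S₁ = 6·E₁ + 6·E₂, S₂ = −3·E₂; reading off coefficients, c₁ = (6, 0) and c₂ = (6, -3).
Hence T = (1, 0) ⊗ (2, 1) ⊗ (6, 0) + (0, 1) ⊗ (2, -3) ⊗ (6, -3), so rank(T) ≤ 2.
These bounds meet, so rank(T) = 2.

2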